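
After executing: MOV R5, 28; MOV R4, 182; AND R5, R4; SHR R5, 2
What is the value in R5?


Register state trace:
  MOV R5, 28  → R5 = 28 (0b00011100)
  MOV R4, 182  → R4 = 182 (0b10110110)
  AND R5, R4  → R5 = 28 AND 182 = 20 (0b00010100)
  SHR R5, 2  → R5 = 20 >> 2 = 5
Final: R5 = 5

5


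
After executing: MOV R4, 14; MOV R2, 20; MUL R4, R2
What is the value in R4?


Register state trace:
  MOV R4, 14  → R4 = 14
  MOV R2, 20  → R2 = 20
  MUL R4, R2  → R4 = 14 * 20 = 280
Final: R4 = 280

280


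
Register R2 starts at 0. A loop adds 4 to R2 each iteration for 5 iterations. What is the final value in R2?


Starting value: R2 = 0
  Iter 1: R2 = 0 + 4 = 4
  Iter 2: R2 = 4 + 4 = 8
  Iter 3: R2 = 8 + 4 = 12
  Iter 4: R2 = 12 + 4 = 16
  Iter 5: R2 = 16 + 4 = 20
Final: R2 = 20

20


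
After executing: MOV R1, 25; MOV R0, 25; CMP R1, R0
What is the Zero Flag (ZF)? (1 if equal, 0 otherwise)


Register state trace:
  MOV R1, 25  → R1 = 25
  MOV R0, 25  → R0 = 25
  CMP R1, R0  → computes 25 - 25 = 0
  Result is zero, so values are equal
ZF = 1

1


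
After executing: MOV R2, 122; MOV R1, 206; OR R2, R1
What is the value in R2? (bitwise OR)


Register state trace:
  MOV R2, 122  → R2 = 122 (0b01111010)
  MOV R1, 206  → R1 = 206 (0b11001110)
  OR R2, R1   → R2 = 122 OR 206 = 254 (0b11111110)
Final: R2 = 254

254


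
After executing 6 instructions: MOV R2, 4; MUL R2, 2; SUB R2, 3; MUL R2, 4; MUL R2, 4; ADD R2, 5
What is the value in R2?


Register state trace:
  MOV R2, 4  → R2 = 4
  MUL R2, 2  → R2 = 4 * 2 = 8
  SUB R2, 3  → R2 = 8 - 3 = 5
  MUL R2, 4  → R2 = 5 * 4 = 20
  MUL R2, 4  → R2 = 20 * 4 = 80
  ADD R2, 5  → R2 = 80 + 5 = 85
Final: R2 = 85

85


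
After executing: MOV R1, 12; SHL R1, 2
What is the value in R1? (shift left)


Register state trace:
  MOV R1, 12  → R1 = 12
  SHL R1, 2  → R1 = 12 << 2 = 12 * 2^2 = 48
Final: R1 = 48

48


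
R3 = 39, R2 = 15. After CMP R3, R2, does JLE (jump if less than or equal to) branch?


Trace:
  R3 = 39, R2 = 15
  CMP R3, R2  → compares 39 vs 15
  JLE checks: is 39 less than or equal to 15?
  39 > 15, so condition is false
Branch taken: No

No


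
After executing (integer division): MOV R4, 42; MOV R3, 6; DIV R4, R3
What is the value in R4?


Register state trace:
  MOV R4, 42  → R4 = 42
  MOV R3, 6  → R3 = 6
  DIV R4, R3  → R4 = 42 // 6 = 7
Final: R4 = 7

7


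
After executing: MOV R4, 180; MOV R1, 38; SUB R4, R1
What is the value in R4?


Register state trace:
  MOV R4, 180  → R4 = 180
  MOV R1, 38  → R1 = 38
  SUB R4, R1  → R4 = 180 - 38 = 142
Final: R4 = 142

142


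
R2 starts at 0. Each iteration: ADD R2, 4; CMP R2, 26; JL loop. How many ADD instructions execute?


Loop trace (R2 starts at 0, target 26, step 4):
  ADD #1: R2 = 0 + 4 = 4  → 4 < 26, loop
  ADD #2: R2 = 4 + 4 = 8  → 8 < 26, loop
  ADD #3: R2 = 8 + 4 = 12  → 12 < 26, loop
  ADD #4: R2 = 12 + 4 = 16  → 16 < 26, loop
  ADD #5: R2 = 16 + 4 = 20  → 20 < 26, loop
  ADD #6: R2 = 20 + 4 = 24  → 24 < 26, loop
  ADD #7: R2 = 24 + 4 = 28  → 28 >= 26, exit
Total ADD instructions: 7

7


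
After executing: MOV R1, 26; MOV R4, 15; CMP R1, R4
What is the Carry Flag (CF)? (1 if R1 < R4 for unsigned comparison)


Register state trace:
  MOV R1, 26  → R1 = 26
  MOV R4, 15  → R4 = 15
  CMP R1, R4  → unsigned 26 - 15: no borrow
  26 >= 15, so CF = 0
CF = 0

0


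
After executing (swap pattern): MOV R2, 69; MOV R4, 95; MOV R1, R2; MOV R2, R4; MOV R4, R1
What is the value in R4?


Register state trace (swap pattern):
  MOV R2, 69  → R2 = 69
  MOV R4, 95  → R4 = 95
  MOV R1, R2  → R1 = 69  (save R2)
  MOV R2, R4  → R2 = 95  (R2 gets R4's value)
  MOV R4, R1  → R4 = 69  (R4 gets saved value)
Final: R4 = 69

69


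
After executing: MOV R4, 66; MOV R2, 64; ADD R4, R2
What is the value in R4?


Register state trace:
  MOV R4, 66  → R4 = 66
  MOV R2, 64  → R2 = 64
  ADD R4, R2  → R4 = 66 + 64 = 130
Final: R4 = 130

130


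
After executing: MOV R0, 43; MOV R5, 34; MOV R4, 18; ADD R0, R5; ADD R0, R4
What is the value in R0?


Register state trace:
  MOV R0, 43  → R0 = 43
  MOV R5, 34  → R5 = 34
  MOV R4, 18  → R4 = 18
  ADD R0, R5  → R0 = 43 + 34 = 77
  ADD R0, R4  → R0 = 77 + 18 = 95
Final: R0 = 95

95


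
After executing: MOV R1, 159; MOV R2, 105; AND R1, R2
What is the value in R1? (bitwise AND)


Register state trace:
  MOV R1, 159  → R1 = 159 (0b10011111)
  MOV R2, 105  → R2 = 105 (0b01101001)
  AND R1, R2  → R1 = 159 AND 105 = 9 (0b00001001)
Final: R1 = 9

9


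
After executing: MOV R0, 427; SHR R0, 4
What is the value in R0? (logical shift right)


Register state trace:
  MOV R0, 427  → R0 = 427
  SHR R0, 4  → R0 = 427 >> 4 = 427 // 2^4 = 26
Final: R0 = 26

26


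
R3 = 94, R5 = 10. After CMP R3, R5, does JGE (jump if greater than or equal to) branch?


Trace:
  R3 = 94, R5 = 10
  CMP R3, R5  → compares 94 vs 10
  JGE checks: is 94 greater than or equal to 10?
  94 > 10, so condition is true
Branch taken: Yes

Yes


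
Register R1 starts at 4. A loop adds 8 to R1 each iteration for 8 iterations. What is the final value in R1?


Starting value: R1 = 4
  Iter 1: R1 = 4 + 8 = 12
  Iter 2: R1 = 12 + 8 = 20
  Iter 3: R1 = 20 + 8 = 28
  Iter 4: R1 = 28 + 8 = 36
  Iter 5: R1 = 36 + 8 = 44
  Iter 6: R1 = 44 + 8 = 52
  Iter 7: R1 = 52 + 8 = 60
  Iter 8: R1 = 60 + 8 = 68
Final: R1 = 68

68


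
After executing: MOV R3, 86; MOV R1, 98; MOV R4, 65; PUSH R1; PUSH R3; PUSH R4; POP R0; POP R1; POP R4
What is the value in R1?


Stack trace (top is rightmost):
  MOV R3, 86  → R3 = 86
  MOV R1, 98  → R1 = 98
  MOV R4, 65  → R4 = 65
  PUSH R1  → stack: [98]
  PUSH R3  → stack: [98, 86]
  PUSH R4  → stack: [98, 86, 65]
  POP R0  → R0 = 65, stack: [98, 86]
  POP R1  → R1 = 86, stack: [98]
  POP R4  → R4 = 98, stack: []
Final: R1 = 86

86


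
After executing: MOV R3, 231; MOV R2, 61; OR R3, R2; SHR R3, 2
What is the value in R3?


Register state trace:
  MOV R3, 231  → R3 = 231 (0b11100111)
  MOV R2, 61  → R2 = 61 (0b00111101)
  OR R3, R2  → R3 = 231 OR 61 = 255 (0b11111111)
  SHR R3, 2  → R3 = 255 >> 2 = 63
Final: R3 = 63

63


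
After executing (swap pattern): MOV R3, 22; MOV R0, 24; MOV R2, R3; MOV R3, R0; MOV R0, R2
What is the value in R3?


Register state trace (swap pattern):
  MOV R3, 22  → R3 = 22
  MOV R0, 24  → R0 = 24
  MOV R2, R3  → R2 = 22  (save R3)
  MOV R3, R0  → R3 = 24  (R3 gets R0's value)
  MOV R0, R2  → R0 = 22  (R0 gets saved value)
Final: R3 = 24

24


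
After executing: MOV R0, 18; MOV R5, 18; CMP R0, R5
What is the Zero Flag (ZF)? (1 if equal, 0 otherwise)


Register state trace:
  MOV R0, 18  → R0 = 18
  MOV R5, 18  → R5 = 18
  CMP R0, R5  → computes 18 - 18 = 0
  Result is zero, so values are equal
ZF = 1

1


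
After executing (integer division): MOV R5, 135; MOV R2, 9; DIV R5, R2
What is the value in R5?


Register state trace:
  MOV R5, 135  → R5 = 135
  MOV R2, 9  → R2 = 9
  DIV R5, R2  → R5 = 135 // 9 = 15
Final: R5 = 15

15


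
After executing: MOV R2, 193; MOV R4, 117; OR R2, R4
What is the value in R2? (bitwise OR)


Register state trace:
  MOV R2, 193  → R2 = 193 (0b11000001)
  MOV R4, 117  → R4 = 117 (0b01110101)
  OR R2, R4   → R2 = 193 OR 117 = 245 (0b11110101)
Final: R2 = 245

245


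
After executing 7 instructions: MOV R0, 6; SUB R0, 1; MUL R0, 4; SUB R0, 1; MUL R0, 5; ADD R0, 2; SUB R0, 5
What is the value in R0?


Register state trace:
  MOV R0, 6  → R0 = 6
  SUB R0, 1  → R0 = 6 - 1 = 5
  MUL R0, 4  → R0 = 5 * 4 = 20
  SUB R0, 1  → R0 = 20 - 1 = 19
  MUL R0, 5  → R0 = 19 * 5 = 95
  ADD R0, 2  → R0 = 95 + 2 = 97
  SUB R0, 5  → R0 = 97 - 5 = 92
Final: R0 = 92

92


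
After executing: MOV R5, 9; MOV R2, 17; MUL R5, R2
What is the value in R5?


Register state trace:
  MOV R5, 9  → R5 = 9
  MOV R2, 17  → R2 = 17
  MUL R5, R2  → R5 = 9 * 17 = 153
Final: R5 = 153

153


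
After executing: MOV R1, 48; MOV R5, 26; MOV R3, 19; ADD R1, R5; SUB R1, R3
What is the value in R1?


Register state trace:
  MOV R1, 48  → R1 = 48
  MOV R5, 26  → R5 = 26
  MOV R3, 19  → R3 = 19
  ADD R1, R5  → R1 = 48 + 26 = 74
  SUB R1, R3  → R1 = 74 - 19 = 55
Final: R1 = 55

55


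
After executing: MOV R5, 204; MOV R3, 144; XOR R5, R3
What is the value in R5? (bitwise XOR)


Register state trace:
  MOV R5, 204  → R5 = 204 (0b11001100)
  MOV R3, 144  → R3 = 144 (0b10010000)
  XOR R5, R3  → R5 = 204 XOR 144 = 92 (0b01011100)
Final: R5 = 92

92


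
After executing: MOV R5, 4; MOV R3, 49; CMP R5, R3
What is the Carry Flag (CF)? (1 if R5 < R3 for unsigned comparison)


Register state trace:
  MOV R5, 4  → R5 = 4
  MOV R3, 49  → R3 = 49
  CMP R5, R3  → unsigned 4 - 49: borrow occurs
  4 < 49, so CF = 1
CF = 1

1


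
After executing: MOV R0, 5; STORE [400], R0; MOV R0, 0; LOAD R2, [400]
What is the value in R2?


Register and memory trace:
  MOV R0, 5  → R0 = 5
  STORE [400], R0  → mem[400] = 5
  MOV R0, 0  → R0 = 0
  LOAD R2, [400]  → R2 = mem[400] = 5
Final: R2 = 5

5


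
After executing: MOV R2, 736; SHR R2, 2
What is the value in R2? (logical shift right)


Register state trace:
  MOV R2, 736  → R2 = 736
  SHR R2, 2  → R2 = 736 >> 2 = 736 // 2^2 = 184
Final: R2 = 184

184


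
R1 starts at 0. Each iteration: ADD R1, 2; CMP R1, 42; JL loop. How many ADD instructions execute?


Loop trace (R1 starts at 0, target 42, step 2):
  ADD #1: R1 = 0 + 2 = 2  → 2 < 42, loop
  ADD #2: R1 = 2 + 2 = 4  → 4 < 42, loop
  ADD #3: R1 = 4 + 2 = 6  → 6 < 42, loop
  ADD #4: R1 = 6 + 2 = 8  → 8 < 42, loop
  ADD #5: R1 = 8 + 2 = 10  → 10 < 42, loop
  ADD #6: R1 = 10 + 2 = 12  → 12 < 42, loop
  ADD #7: R1 = 12 + 2 = 14  → 14 < 42, loop
  ADD #8: R1 = 14 + 2 = 16  → 16 < 42, loop
  ADD #9: R1 = 16 + 2 = 18  → 18 < 42, loop
  ADD #10: R1 = 18 + 2 = 20  → 20 < 42, loop
  ADD #11: R1 = 20 + 2 = 22  → 22 < 42, loop
  ADD #12: R1 = 22 + 2 = 24  → 24 < 42, loop
  ADD #13: R1 = 24 + 2 = 26  → 26 < 42, loop
  ADD #14: R1 = 26 + 2 = 28  → 28 < 42, loop
  ADD #15: R1 = 28 + 2 = 30  → 30 < 42, loop
  ADD #16: R1 = 30 + 2 = 32  → 32 < 42, loop
  ADD #17: R1 = 32 + 2 = 34  → 34 < 42, loop
  ADD #18: R1 = 34 + 2 = 36  → 36 < 42, loop
  ADD #19: R1 = 36 + 2 = 38  → 38 < 42, loop
  ADD #20: R1 = 38 + 2 = 40  → 40 < 42, loop
  ADD #21: R1 = 40 + 2 = 42  → 42 >= 42, exit
Total ADD instructions: 21

21


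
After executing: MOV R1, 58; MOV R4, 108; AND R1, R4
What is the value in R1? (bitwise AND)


Register state trace:
  MOV R1, 58  → R1 = 58 (0b00111010)
  MOV R4, 108  → R4 = 108 (0b01101100)
  AND R1, R4  → R1 = 58 AND 108 = 40 (0b00101000)
Final: R1 = 40

40


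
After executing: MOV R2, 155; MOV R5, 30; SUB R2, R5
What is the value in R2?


Register state trace:
  MOV R2, 155  → R2 = 155
  MOV R5, 30  → R5 = 30
  SUB R2, R5  → R2 = 155 - 30 = 125
Final: R2 = 125

125


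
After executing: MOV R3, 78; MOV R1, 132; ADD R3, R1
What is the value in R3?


Register state trace:
  MOV R3, 78  → R3 = 78
  MOV R1, 132  → R1 = 132
  ADD R3, R1  → R3 = 78 + 132 = 210
Final: R3 = 210

210


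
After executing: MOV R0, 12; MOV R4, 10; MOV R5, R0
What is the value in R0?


Register state trace:
  MOV R0, 12  → R0 = 12
  MOV R4, 10  → R4 = 10
  MOV R5, R0  → R5 = 12
Final: R0 = 12

12


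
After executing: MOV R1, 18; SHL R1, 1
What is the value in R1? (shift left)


Register state trace:
  MOV R1, 18  → R1 = 18
  SHL R1, 1  → R1 = 18 << 1 = 18 * 2^1 = 36
Final: R1 = 36

36


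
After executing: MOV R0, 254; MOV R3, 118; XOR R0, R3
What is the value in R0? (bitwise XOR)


Register state trace:
  MOV R0, 254  → R0 = 254 (0b11111110)
  MOV R3, 118  → R3 = 118 (0b01110110)
  XOR R0, R3  → R0 = 254 XOR 118 = 136 (0b10001000)
Final: R0 = 136

136


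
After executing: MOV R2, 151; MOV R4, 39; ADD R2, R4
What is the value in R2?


Register state trace:
  MOV R2, 151  → R2 = 151
  MOV R4, 39  → R4 = 39
  ADD R2, R4  → R2 = 151 + 39 = 190
Final: R2 = 190

190


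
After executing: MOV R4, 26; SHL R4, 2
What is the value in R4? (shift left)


Register state trace:
  MOV R4, 26  → R4 = 26
  SHL R4, 2  → R4 = 26 << 2 = 26 * 2^2 = 104
Final: R4 = 104

104


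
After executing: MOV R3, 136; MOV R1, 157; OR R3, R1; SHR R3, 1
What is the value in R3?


Register state trace:
  MOV R3, 136  → R3 = 136 (0b10001000)
  MOV R1, 157  → R1 = 157 (0b10011101)
  OR R3, R1  → R3 = 136 OR 157 = 157 (0b10011101)
  SHR R3, 1  → R3 = 157 >> 1 = 78
Final: R3 = 78

78


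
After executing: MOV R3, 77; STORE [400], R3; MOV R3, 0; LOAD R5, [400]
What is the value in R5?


Register and memory trace:
  MOV R3, 77  → R3 = 77
  STORE [400], R3  → mem[400] = 77
  MOV R3, 0  → R3 = 0
  LOAD R5, [400]  → R5 = mem[400] = 77
Final: R5 = 77

77


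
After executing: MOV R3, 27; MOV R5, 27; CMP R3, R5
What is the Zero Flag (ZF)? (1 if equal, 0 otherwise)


Register state trace:
  MOV R3, 27  → R3 = 27
  MOV R5, 27  → R5 = 27
  CMP R3, R5  → computes 27 - 27 = 0
  Result is zero, so values are equal
ZF = 1

1


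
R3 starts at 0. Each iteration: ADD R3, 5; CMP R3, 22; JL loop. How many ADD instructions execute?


Loop trace (R3 starts at 0, target 22, step 5):
  ADD #1: R3 = 0 + 5 = 5  → 5 < 22, loop
  ADD #2: R3 = 5 + 5 = 10  → 10 < 22, loop
  ADD #3: R3 = 10 + 5 = 15  → 15 < 22, loop
  ADD #4: R3 = 15 + 5 = 20  → 20 < 22, loop
  ADD #5: R3 = 20 + 5 = 25  → 25 >= 22, exit
Total ADD instructions: 5

5


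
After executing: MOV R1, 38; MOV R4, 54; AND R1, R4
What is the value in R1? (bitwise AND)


Register state trace:
  MOV R1, 38  → R1 = 38 (0b00100110)
  MOV R4, 54  → R4 = 54 (0b00110110)
  AND R1, R4  → R1 = 38 AND 54 = 38 (0b00100110)
Final: R1 = 38

38


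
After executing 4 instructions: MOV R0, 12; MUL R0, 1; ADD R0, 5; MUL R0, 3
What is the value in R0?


Register state trace:
  MOV R0, 12  → R0 = 12
  MUL R0, 1  → R0 = 12 * 1 = 12
  ADD R0, 5  → R0 = 12 + 5 = 17
  MUL R0, 3  → R0 = 17 * 3 = 51
Final: R0 = 51

51


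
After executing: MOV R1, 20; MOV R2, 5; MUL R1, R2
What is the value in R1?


Register state trace:
  MOV R1, 20  → R1 = 20
  MOV R2, 5  → R2 = 5
  MUL R1, R2  → R1 = 20 * 5 = 100
Final: R1 = 100

100


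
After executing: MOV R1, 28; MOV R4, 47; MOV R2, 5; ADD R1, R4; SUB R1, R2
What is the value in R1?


Register state trace:
  MOV R1, 28  → R1 = 28
  MOV R4, 47  → R4 = 47
  MOV R2, 5  → R2 = 5
  ADD R1, R4  → R1 = 28 + 47 = 75
  SUB R1, R2  → R1 = 75 - 5 = 70
Final: R1 = 70

70


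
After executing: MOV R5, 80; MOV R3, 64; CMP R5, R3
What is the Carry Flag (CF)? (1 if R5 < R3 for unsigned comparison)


Register state trace:
  MOV R5, 80  → R5 = 80
  MOV R3, 64  → R3 = 64
  CMP R5, R3  → unsigned 80 - 64: no borrow
  80 >= 64, so CF = 0
CF = 0

0


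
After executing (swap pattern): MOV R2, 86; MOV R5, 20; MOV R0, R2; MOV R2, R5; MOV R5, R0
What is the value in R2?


Register state trace (swap pattern):
  MOV R2, 86  → R2 = 86
  MOV R5, 20  → R5 = 20
  MOV R0, R2  → R0 = 86  (save R2)
  MOV R2, R5  → R2 = 20  (R2 gets R5's value)
  MOV R5, R0  → R5 = 86  (R5 gets saved value)
Final: R2 = 20

20


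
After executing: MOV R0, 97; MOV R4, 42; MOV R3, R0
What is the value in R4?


Register state trace:
  MOV R0, 97  → R0 = 97
  MOV R4, 42  → R4 = 42
  MOV R3, R0  → R3 = 97
Final: R4 = 42

42


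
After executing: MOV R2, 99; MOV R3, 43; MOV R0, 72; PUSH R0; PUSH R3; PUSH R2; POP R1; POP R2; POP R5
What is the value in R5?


Stack trace (top is rightmost):
  MOV R2, 99  → R2 = 99
  MOV R3, 43  → R3 = 43
  MOV R0, 72  → R0 = 72
  PUSH R0  → stack: [72]
  PUSH R3  → stack: [72, 43]
  PUSH R2  → stack: [72, 43, 99]
  POP R1  → R1 = 99, stack: [72, 43]
  POP R2  → R2 = 43, stack: [72]
  POP R5  → R5 = 72, stack: []
Final: R5 = 72

72


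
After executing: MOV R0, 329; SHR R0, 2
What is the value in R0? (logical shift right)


Register state trace:
  MOV R0, 329  → R0 = 329
  SHR R0, 2  → R0 = 329 >> 2 = 329 // 2^2 = 82
Final: R0 = 82

82


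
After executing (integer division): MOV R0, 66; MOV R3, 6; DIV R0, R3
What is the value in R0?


Register state trace:
  MOV R0, 66  → R0 = 66
  MOV R3, 6  → R3 = 6
  DIV R0, R3  → R0 = 66 // 6 = 11
Final: R0 = 11

11


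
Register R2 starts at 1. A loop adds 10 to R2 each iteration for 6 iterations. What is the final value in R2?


Starting value: R2 = 1
  Iter 1: R2 = 1 + 10 = 11
  Iter 2: R2 = 11 + 10 = 21
  Iter 3: R2 = 21 + 10 = 31
  Iter 4: R2 = 31 + 10 = 41
  Iter 5: R2 = 41 + 10 = 51
  Iter 6: R2 = 51 + 10 = 61
Final: R2 = 61

61


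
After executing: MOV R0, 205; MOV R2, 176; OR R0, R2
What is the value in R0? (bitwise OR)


Register state trace:
  MOV R0, 205  → R0 = 205 (0b11001101)
  MOV R2, 176  → R2 = 176 (0b10110000)
  OR R0, R2   → R0 = 205 OR 176 = 253 (0b11111101)
Final: R0 = 253

253


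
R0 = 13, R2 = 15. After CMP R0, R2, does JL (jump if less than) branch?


Trace:
  R0 = 13, R2 = 15
  CMP R0, R2  → compares 13 vs 15
  JL checks: is 13 less than 15?
  13 < 15, so condition is true
Branch taken: Yes

Yes


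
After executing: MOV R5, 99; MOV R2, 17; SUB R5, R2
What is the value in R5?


Register state trace:
  MOV R5, 99  → R5 = 99
  MOV R2, 17  → R2 = 17
  SUB R5, R2  → R5 = 99 - 17 = 82
Final: R5 = 82

82


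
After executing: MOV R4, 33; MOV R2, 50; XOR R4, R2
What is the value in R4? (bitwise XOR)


Register state trace:
  MOV R4, 33  → R4 = 33 (0b00100001)
  MOV R2, 50  → R2 = 50 (0b00110010)
  XOR R4, R2  → R4 = 33 XOR 50 = 19 (0b00010011)
Final: R4 = 19

19


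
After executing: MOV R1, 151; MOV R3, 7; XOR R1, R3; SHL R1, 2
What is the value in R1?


Register state trace:
  MOV R1, 151  → R1 = 151 (0b10010111)
  MOV R3, 7  → R3 = 7 (0b00000111)
  XOR R1, R3  → R1 = 151 XOR 7 = 144 (0b10010000)
  SHL R1, 2  → R1 = 144 << 2 = 576
Final: R1 = 576

576


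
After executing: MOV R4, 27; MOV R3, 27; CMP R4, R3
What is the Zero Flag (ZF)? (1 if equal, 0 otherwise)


Register state trace:
  MOV R4, 27  → R4 = 27
  MOV R3, 27  → R3 = 27
  CMP R4, R3  → computes 27 - 27 = 0
  Result is zero, so values are equal
ZF = 1

1


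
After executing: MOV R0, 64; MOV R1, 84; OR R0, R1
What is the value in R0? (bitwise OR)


Register state trace:
  MOV R0, 64  → R0 = 64 (0b01000000)
  MOV R1, 84  → R1 = 84 (0b01010100)
  OR R0, R1   → R0 = 64 OR 84 = 84 (0b01010100)
Final: R0 = 84

84


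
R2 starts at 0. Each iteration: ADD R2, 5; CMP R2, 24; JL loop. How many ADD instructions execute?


Loop trace (R2 starts at 0, target 24, step 5):
  ADD #1: R2 = 0 + 5 = 5  → 5 < 24, loop
  ADD #2: R2 = 5 + 5 = 10  → 10 < 24, loop
  ADD #3: R2 = 10 + 5 = 15  → 15 < 24, loop
  ADD #4: R2 = 15 + 5 = 20  → 20 < 24, loop
  ADD #5: R2 = 20 + 5 = 25  → 25 >= 24, exit
Total ADD instructions: 5

5


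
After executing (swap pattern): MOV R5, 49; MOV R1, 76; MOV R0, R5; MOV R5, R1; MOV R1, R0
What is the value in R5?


Register state trace (swap pattern):
  MOV R5, 49  → R5 = 49
  MOV R1, 76  → R1 = 76
  MOV R0, R5  → R0 = 49  (save R5)
  MOV R5, R1  → R5 = 76  (R5 gets R1's value)
  MOV R1, R0  → R1 = 49  (R1 gets saved value)
Final: R5 = 76

76


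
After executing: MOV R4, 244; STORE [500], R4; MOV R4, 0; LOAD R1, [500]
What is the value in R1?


Register and memory trace:
  MOV R4, 244  → R4 = 244
  STORE [500], R4  → mem[500] = 244
  MOV R4, 0  → R4 = 0
  LOAD R1, [500]  → R1 = mem[500] = 244
Final: R1 = 244

244


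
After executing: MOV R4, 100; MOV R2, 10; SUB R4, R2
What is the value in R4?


Register state trace:
  MOV R4, 100  → R4 = 100
  MOV R2, 10  → R2 = 10
  SUB R4, R2  → R4 = 100 - 10 = 90
Final: R4 = 90

90


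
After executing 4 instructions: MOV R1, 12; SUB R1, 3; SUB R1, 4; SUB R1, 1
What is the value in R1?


Register state trace:
  MOV R1, 12  → R1 = 12
  SUB R1, 3  → R1 = 12 - 3 = 9
  SUB R1, 4  → R1 = 9 - 4 = 5
  SUB R1, 1  → R1 = 5 - 1 = 4
Final: R1 = 4

4


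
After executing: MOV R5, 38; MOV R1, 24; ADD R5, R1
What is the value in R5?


Register state trace:
  MOV R5, 38  → R5 = 38
  MOV R1, 24  → R1 = 24
  ADD R5, R1  → R5 = 38 + 24 = 62
Final: R5 = 62

62


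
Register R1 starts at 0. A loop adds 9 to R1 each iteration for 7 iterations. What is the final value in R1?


Starting value: R1 = 0
  Iter 1: R1 = 0 + 9 = 9
  Iter 2: R1 = 9 + 9 = 18
  Iter 3: R1 = 18 + 9 = 27
  Iter 4: R1 = 27 + 9 = 36
  Iter 5: R1 = 36 + 9 = 45
  Iter 6: R1 = 45 + 9 = 54
  Iter 7: R1 = 54 + 9 = 63
Final: R1 = 63

63


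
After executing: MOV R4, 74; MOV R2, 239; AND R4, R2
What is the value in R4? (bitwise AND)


Register state trace:
  MOV R4, 74  → R4 = 74 (0b01001010)
  MOV R2, 239  → R2 = 239 (0b11101111)
  AND R4, R2  → R4 = 74 AND 239 = 74 (0b01001010)
Final: R4 = 74

74


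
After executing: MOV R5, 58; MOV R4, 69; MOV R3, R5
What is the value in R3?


Register state trace:
  MOV R5, 58  → R5 = 58
  MOV R4, 69  → R4 = 69
  MOV R3, R5  → R3 = 58
Final: R3 = 58

58


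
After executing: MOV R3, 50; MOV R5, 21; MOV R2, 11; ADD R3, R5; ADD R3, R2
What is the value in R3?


Register state trace:
  MOV R3, 50  → R3 = 50
  MOV R5, 21  → R5 = 21
  MOV R2, 11  → R2 = 11
  ADD R3, R5  → R3 = 50 + 21 = 71
  ADD R3, R2  → R3 = 71 + 11 = 82
Final: R3 = 82

82


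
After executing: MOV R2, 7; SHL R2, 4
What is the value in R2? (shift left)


Register state trace:
  MOV R2, 7  → R2 = 7
  SHL R2, 4  → R2 = 7 << 4 = 7 * 2^4 = 112
Final: R2 = 112

112


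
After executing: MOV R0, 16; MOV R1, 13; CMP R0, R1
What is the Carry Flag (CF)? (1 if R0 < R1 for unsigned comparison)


Register state trace:
  MOV R0, 16  → R0 = 16
  MOV R1, 13  → R1 = 13
  CMP R0, R1  → unsigned 16 - 13: no borrow
  16 >= 13, so CF = 0
CF = 0

0


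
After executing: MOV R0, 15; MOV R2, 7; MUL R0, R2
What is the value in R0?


Register state trace:
  MOV R0, 15  → R0 = 15
  MOV R2, 7  → R2 = 7
  MUL R0, R2  → R0 = 15 * 7 = 105
Final: R0 = 105

105


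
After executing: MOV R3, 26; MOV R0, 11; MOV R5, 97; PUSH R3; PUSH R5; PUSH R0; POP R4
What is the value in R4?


Stack trace (top is rightmost):
  MOV R3, 26  → R3 = 26
  MOV R0, 11  → R0 = 11
  MOV R5, 97  → R5 = 97
  PUSH R3  → stack: [26]
  PUSH R5  → stack: [26, 97]
  PUSH R0  → stack: [26, 97, 11]
  POP R4  → R4 = 11, stack: [26, 97]
Final: R4 = 11

11


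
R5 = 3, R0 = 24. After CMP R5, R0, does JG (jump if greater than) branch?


Trace:
  R5 = 3, R0 = 24
  CMP R5, R0  → compares 3 vs 24
  JG checks: is 3 greater than 24?
  3 < 24, so condition is false
Branch taken: No

No


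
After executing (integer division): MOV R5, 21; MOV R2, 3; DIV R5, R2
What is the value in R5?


Register state trace:
  MOV R5, 21  → R5 = 21
  MOV R2, 3  → R2 = 3
  DIV R5, R2  → R5 = 21 // 3 = 7
Final: R5 = 7

7


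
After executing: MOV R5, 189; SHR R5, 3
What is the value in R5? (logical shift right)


Register state trace:
  MOV R5, 189  → R5 = 189
  SHR R5, 3  → R5 = 189 >> 3 = 189 // 2^3 = 23
Final: R5 = 23

23


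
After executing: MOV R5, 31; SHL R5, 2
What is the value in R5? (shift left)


Register state trace:
  MOV R5, 31  → R5 = 31
  SHL R5, 2  → R5 = 31 << 2 = 31 * 2^2 = 124
Final: R5 = 124

124


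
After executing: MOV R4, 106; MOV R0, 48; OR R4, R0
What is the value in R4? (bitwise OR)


Register state trace:
  MOV R4, 106  → R4 = 106 (0b01101010)
  MOV R0, 48  → R0 = 48 (0b00110000)
  OR R4, R0   → R4 = 106 OR 48 = 122 (0b01111010)
Final: R4 = 122

122


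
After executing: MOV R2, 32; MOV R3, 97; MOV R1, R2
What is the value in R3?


Register state trace:
  MOV R2, 32  → R2 = 32
  MOV R3, 97  → R3 = 97
  MOV R1, R2  → R1 = 32
Final: R3 = 97

97


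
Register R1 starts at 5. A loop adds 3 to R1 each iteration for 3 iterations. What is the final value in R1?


Starting value: R1 = 5
  Iter 1: R1 = 5 + 3 = 8
  Iter 2: R1 = 8 + 3 = 11
  Iter 3: R1 = 11 + 3 = 14
Final: R1 = 14

14


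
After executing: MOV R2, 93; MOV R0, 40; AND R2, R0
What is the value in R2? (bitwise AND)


Register state trace:
  MOV R2, 93  → R2 = 93 (0b01011101)
  MOV R0, 40  → R0 = 40 (0b00101000)
  AND R2, R0  → R2 = 93 AND 40 = 8 (0b00001000)
Final: R2 = 8

8


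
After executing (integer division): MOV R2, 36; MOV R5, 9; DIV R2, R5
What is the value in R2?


Register state trace:
  MOV R2, 36  → R2 = 36
  MOV R5, 9  → R5 = 9
  DIV R2, R5  → R2 = 36 // 9 = 4
Final: R2 = 4

4


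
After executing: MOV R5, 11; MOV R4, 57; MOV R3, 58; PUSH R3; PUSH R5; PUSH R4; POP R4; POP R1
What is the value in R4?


Stack trace (top is rightmost):
  MOV R5, 11  → R5 = 11
  MOV R4, 57  → R4 = 57
  MOV R3, 58  → R3 = 58
  PUSH R3  → stack: [58]
  PUSH R5  → stack: [58, 11]
  PUSH R4  → stack: [58, 11, 57]
  POP R4  → R4 = 57, stack: [58, 11]
  POP R1  → R1 = 11, stack: [58]
Final: R4 = 57

57


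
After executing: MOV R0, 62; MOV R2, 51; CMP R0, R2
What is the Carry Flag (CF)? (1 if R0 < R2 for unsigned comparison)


Register state trace:
  MOV R0, 62  → R0 = 62
  MOV R2, 51  → R2 = 51
  CMP R0, R2  → unsigned 62 - 51: no borrow
  62 >= 51, so CF = 0
CF = 0

0


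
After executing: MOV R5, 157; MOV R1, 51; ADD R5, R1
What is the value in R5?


Register state trace:
  MOV R5, 157  → R5 = 157
  MOV R1, 51  → R1 = 51
  ADD R5, R1  → R5 = 157 + 51 = 208
Final: R5 = 208

208


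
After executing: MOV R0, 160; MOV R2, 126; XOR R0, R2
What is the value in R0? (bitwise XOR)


Register state trace:
  MOV R0, 160  → R0 = 160 (0b10100000)
  MOV R2, 126  → R2 = 126 (0b01111110)
  XOR R0, R2  → R0 = 160 XOR 126 = 222 (0b11011110)
Final: R0 = 222

222


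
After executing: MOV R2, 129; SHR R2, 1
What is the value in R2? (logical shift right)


Register state trace:
  MOV R2, 129  → R2 = 129
  SHR R2, 1  → R2 = 129 >> 1 = 129 // 2^1 = 64
Final: R2 = 64

64


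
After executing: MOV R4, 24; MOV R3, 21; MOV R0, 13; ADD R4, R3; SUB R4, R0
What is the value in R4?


Register state trace:
  MOV R4, 24  → R4 = 24
  MOV R3, 21  → R3 = 21
  MOV R0, 13  → R0 = 13
  ADD R4, R3  → R4 = 24 + 21 = 45
  SUB R4, R0  → R4 = 45 - 13 = 32
Final: R4 = 32

32


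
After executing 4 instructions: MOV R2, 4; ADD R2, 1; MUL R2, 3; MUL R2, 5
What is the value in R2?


Register state trace:
  MOV R2, 4  → R2 = 4
  ADD R2, 1  → R2 = 4 + 1 = 5
  MUL R2, 3  → R2 = 5 * 3 = 15
  MUL R2, 5  → R2 = 15 * 5 = 75
Final: R2 = 75

75


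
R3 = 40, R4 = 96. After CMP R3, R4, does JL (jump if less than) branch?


Trace:
  R3 = 40, R4 = 96
  CMP R3, R4  → compares 40 vs 96
  JL checks: is 40 less than 96?
  40 < 96, so condition is true
Branch taken: Yes

Yes


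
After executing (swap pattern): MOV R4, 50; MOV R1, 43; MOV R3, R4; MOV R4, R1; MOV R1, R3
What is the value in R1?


Register state trace (swap pattern):
  MOV R4, 50  → R4 = 50
  MOV R1, 43  → R1 = 43
  MOV R3, R4  → R3 = 50  (save R4)
  MOV R4, R1  → R4 = 43  (R4 gets R1's value)
  MOV R1, R3  → R1 = 50  (R1 gets saved value)
Final: R1 = 50

50


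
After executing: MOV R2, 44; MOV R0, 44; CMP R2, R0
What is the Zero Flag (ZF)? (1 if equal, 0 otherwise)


Register state trace:
  MOV R2, 44  → R2 = 44
  MOV R0, 44  → R0 = 44
  CMP R2, R0  → computes 44 - 44 = 0
  Result is zero, so values are equal
ZF = 1

1


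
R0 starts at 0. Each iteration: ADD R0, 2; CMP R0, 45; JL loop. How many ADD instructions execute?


Loop trace (R0 starts at 0, target 45, step 2):
  ADD #1: R0 = 0 + 2 = 2  → 2 < 45, loop
  ADD #2: R0 = 2 + 2 = 4  → 4 < 45, loop
  ADD #3: R0 = 4 + 2 = 6  → 6 < 45, loop
  ADD #4: R0 = 6 + 2 = 8  → 8 < 45, loop
  ADD #5: R0 = 8 + 2 = 10  → 10 < 45, loop
  ADD #6: R0 = 10 + 2 = 12  → 12 < 45, loop
  ADD #7: R0 = 12 + 2 = 14  → 14 < 45, loop
  ADD #8: R0 = 14 + 2 = 16  → 16 < 45, loop
  ADD #9: R0 = 16 + 2 = 18  → 18 < 45, loop
  ADD #10: R0 = 18 + 2 = 20  → 20 < 45, loop
  ADD #11: R0 = 20 + 2 = 22  → 22 < 45, loop
  ADD #12: R0 = 22 + 2 = 24  → 24 < 45, loop
  ADD #13: R0 = 24 + 2 = 26  → 26 < 45, loop
  ADD #14: R0 = 26 + 2 = 28  → 28 < 45, loop
  ADD #15: R0 = 28 + 2 = 30  → 30 < 45, loop
  ADD #16: R0 = 30 + 2 = 32  → 32 < 45, loop
  ADD #17: R0 = 32 + 2 = 34  → 34 < 45, loop
  ADD #18: R0 = 34 + 2 = 36  → 36 < 45, loop
  ADD #19: R0 = 36 + 2 = 38  → 38 < 45, loop
  ADD #20: R0 = 38 + 2 = 40  → 40 < 45, loop
  ADD #21: R0 = 40 + 2 = 42  → 42 < 45, loop
  ADD #22: R0 = 42 + 2 = 44  → 44 < 45, loop
  ADD #23: R0 = 44 + 2 = 46  → 46 >= 45, exit
Total ADD instructions: 23

23


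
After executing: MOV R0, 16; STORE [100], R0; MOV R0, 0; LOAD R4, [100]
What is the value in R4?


Register and memory trace:
  MOV R0, 16  → R0 = 16
  STORE [100], R0  → mem[100] = 16
  MOV R0, 0  → R0 = 0
  LOAD R4, [100]  → R4 = mem[100] = 16
Final: R4 = 16

16


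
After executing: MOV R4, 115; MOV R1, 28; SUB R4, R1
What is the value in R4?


Register state trace:
  MOV R4, 115  → R4 = 115
  MOV R1, 28  → R1 = 28
  SUB R4, R1  → R4 = 115 - 28 = 87
Final: R4 = 87

87


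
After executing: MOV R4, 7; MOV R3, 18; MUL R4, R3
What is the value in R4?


Register state trace:
  MOV R4, 7  → R4 = 7
  MOV R3, 18  → R3 = 18
  MUL R4, R3  → R4 = 7 * 18 = 126
Final: R4 = 126

126


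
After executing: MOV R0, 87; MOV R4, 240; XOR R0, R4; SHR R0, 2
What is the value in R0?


Register state trace:
  MOV R0, 87  → R0 = 87 (0b01010111)
  MOV R4, 240  → R4 = 240 (0b11110000)
  XOR R0, R4  → R0 = 87 XOR 240 = 167 (0b10100111)
  SHR R0, 2  → R0 = 167 >> 2 = 41
Final: R0 = 41

41


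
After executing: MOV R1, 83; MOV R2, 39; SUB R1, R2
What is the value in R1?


Register state trace:
  MOV R1, 83  → R1 = 83
  MOV R2, 39  → R2 = 39
  SUB R1, R2  → R1 = 83 - 39 = 44
Final: R1 = 44

44


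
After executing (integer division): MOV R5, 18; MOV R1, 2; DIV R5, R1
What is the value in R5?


Register state trace:
  MOV R5, 18  → R5 = 18
  MOV R1, 2  → R1 = 2
  DIV R5, R1  → R5 = 18 // 2 = 9
Final: R5 = 9

9


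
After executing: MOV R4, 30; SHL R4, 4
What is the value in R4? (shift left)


Register state trace:
  MOV R4, 30  → R4 = 30
  SHL R4, 4  → R4 = 30 << 4 = 30 * 2^4 = 480
Final: R4 = 480

480


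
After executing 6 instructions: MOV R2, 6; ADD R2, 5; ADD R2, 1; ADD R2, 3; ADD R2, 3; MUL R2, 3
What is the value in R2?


Register state trace:
  MOV R2, 6  → R2 = 6
  ADD R2, 5  → R2 = 6 + 5 = 11
  ADD R2, 1  → R2 = 11 + 1 = 12
  ADD R2, 3  → R2 = 12 + 3 = 15
  ADD R2, 3  → R2 = 15 + 3 = 18
  MUL R2, 3  → R2 = 18 * 3 = 54
Final: R2 = 54

54


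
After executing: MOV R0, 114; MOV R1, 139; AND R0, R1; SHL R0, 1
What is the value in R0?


Register state trace:
  MOV R0, 114  → R0 = 114 (0b01110010)
  MOV R1, 139  → R1 = 139 (0b10001011)
  AND R0, R1  → R0 = 114 AND 139 = 2 (0b00000010)
  SHL R0, 1  → R0 = 2 << 1 = 4
Final: R0 = 4

4


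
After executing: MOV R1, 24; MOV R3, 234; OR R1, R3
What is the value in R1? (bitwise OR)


Register state trace:
  MOV R1, 24  → R1 = 24 (0b00011000)
  MOV R3, 234  → R3 = 234 (0b11101010)
  OR R1, R3   → R1 = 24 OR 234 = 250 (0b11111010)
Final: R1 = 250

250


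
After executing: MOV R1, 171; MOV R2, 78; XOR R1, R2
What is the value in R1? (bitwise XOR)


Register state trace:
  MOV R1, 171  → R1 = 171 (0b10101011)
  MOV R2, 78  → R2 = 78 (0b01001110)
  XOR R1, R2  → R1 = 171 XOR 78 = 229 (0b11100101)
Final: R1 = 229

229


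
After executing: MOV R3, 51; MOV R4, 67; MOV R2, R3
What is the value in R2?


Register state trace:
  MOV R3, 51  → R3 = 51
  MOV R4, 67  → R4 = 67
  MOV R2, R3  → R2 = 51
Final: R2 = 51

51


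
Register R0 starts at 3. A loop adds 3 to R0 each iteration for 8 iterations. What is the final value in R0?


Starting value: R0 = 3
  Iter 1: R0 = 3 + 3 = 6
  Iter 2: R0 = 6 + 3 = 9
  Iter 3: R0 = 9 + 3 = 12
  Iter 4: R0 = 12 + 3 = 15
  Iter 5: R0 = 15 + 3 = 18
  Iter 6: R0 = 18 + 3 = 21
  Iter 7: R0 = 21 + 3 = 24
  Iter 8: R0 = 24 + 3 = 27
Final: R0 = 27

27


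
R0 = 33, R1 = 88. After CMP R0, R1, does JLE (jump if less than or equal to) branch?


Trace:
  R0 = 33, R1 = 88
  CMP R0, R1  → compares 33 vs 88
  JLE checks: is 33 less than or equal to 88?
  33 < 88, so condition is true
Branch taken: Yes

Yes


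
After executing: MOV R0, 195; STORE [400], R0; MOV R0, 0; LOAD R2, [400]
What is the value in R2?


Register and memory trace:
  MOV R0, 195  → R0 = 195
  STORE [400], R0  → mem[400] = 195
  MOV R0, 0  → R0 = 0
  LOAD R2, [400]  → R2 = mem[400] = 195
Final: R2 = 195

195


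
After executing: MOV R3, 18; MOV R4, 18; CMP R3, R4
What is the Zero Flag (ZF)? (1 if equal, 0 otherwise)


Register state trace:
  MOV R3, 18  → R3 = 18
  MOV R4, 18  → R4 = 18
  CMP R3, R4  → computes 18 - 18 = 0
  Result is zero, so values are equal
ZF = 1

1


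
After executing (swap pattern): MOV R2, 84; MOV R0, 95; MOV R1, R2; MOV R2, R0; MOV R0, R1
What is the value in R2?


Register state trace (swap pattern):
  MOV R2, 84  → R2 = 84
  MOV R0, 95  → R0 = 95
  MOV R1, R2  → R1 = 84  (save R2)
  MOV R2, R0  → R2 = 95  (R2 gets R0's value)
  MOV R0, R1  → R0 = 84  (R0 gets saved value)
Final: R2 = 95

95


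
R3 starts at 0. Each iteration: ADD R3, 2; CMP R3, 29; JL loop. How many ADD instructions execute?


Loop trace (R3 starts at 0, target 29, step 2):
  ADD #1: R3 = 0 + 2 = 2  → 2 < 29, loop
  ADD #2: R3 = 2 + 2 = 4  → 4 < 29, loop
  ADD #3: R3 = 4 + 2 = 6  → 6 < 29, loop
  ADD #4: R3 = 6 + 2 = 8  → 8 < 29, loop
  ADD #5: R3 = 8 + 2 = 10  → 10 < 29, loop
  ADD #6: R3 = 10 + 2 = 12  → 12 < 29, loop
  ADD #7: R3 = 12 + 2 = 14  → 14 < 29, loop
  ADD #8: R3 = 14 + 2 = 16  → 16 < 29, loop
  ADD #9: R3 = 16 + 2 = 18  → 18 < 29, loop
  ADD #10: R3 = 18 + 2 = 20  → 20 < 29, loop
  ADD #11: R3 = 20 + 2 = 22  → 22 < 29, loop
  ADD #12: R3 = 22 + 2 = 24  → 24 < 29, loop
  ADD #13: R3 = 24 + 2 = 26  → 26 < 29, loop
  ADD #14: R3 = 26 + 2 = 28  → 28 < 29, loop
  ADD #15: R3 = 28 + 2 = 30  → 30 >= 29, exit
Total ADD instructions: 15

15


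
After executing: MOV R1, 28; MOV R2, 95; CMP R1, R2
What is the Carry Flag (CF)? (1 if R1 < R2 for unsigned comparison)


Register state trace:
  MOV R1, 28  → R1 = 28
  MOV R2, 95  → R2 = 95
  CMP R1, R2  → unsigned 28 - 95: borrow occurs
  28 < 95, so CF = 1
CF = 1

1


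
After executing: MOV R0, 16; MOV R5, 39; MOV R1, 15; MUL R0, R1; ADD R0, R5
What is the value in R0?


Register state trace:
  MOV R0, 16  → R0 = 16
  MOV R5, 39  → R5 = 39
  MOV R1, 15  → R1 = 15
  MUL R0, R1  → R0 = 16 * 15 = 240
  ADD R0, R5  → R0 = 240 + 39 = 279
Final: R0 = 279

279


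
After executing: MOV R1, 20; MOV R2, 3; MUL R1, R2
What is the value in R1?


Register state trace:
  MOV R1, 20  → R1 = 20
  MOV R2, 3  → R2 = 3
  MUL R1, R2  → R1 = 20 * 3 = 60
Final: R1 = 60

60


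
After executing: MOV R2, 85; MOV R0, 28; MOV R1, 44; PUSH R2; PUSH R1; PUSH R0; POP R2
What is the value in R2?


Stack trace (top is rightmost):
  MOV R2, 85  → R2 = 85
  MOV R0, 28  → R0 = 28
  MOV R1, 44  → R1 = 44
  PUSH R2  → stack: [85]
  PUSH R1  → stack: [85, 44]
  PUSH R0  → stack: [85, 44, 28]
  POP R2  → R2 = 28, stack: [85, 44]
Final: R2 = 28

28


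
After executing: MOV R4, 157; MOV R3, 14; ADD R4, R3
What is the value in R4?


Register state trace:
  MOV R4, 157  → R4 = 157
  MOV R3, 14  → R3 = 14
  ADD R4, R3  → R4 = 157 + 14 = 171
Final: R4 = 171

171


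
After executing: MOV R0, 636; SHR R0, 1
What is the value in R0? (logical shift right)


Register state trace:
  MOV R0, 636  → R0 = 636
  SHR R0, 1  → R0 = 636 >> 1 = 636 // 2^1 = 318
Final: R0 = 318

318


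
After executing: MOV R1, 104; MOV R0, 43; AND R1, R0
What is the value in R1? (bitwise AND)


Register state trace:
  MOV R1, 104  → R1 = 104 (0b01101000)
  MOV R0, 43  → R0 = 43 (0b00101011)
  AND R1, R0  → R1 = 104 AND 43 = 40 (0b00101000)
Final: R1 = 40

40


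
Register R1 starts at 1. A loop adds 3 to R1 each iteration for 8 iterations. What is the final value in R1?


Starting value: R1 = 1
  Iter 1: R1 = 1 + 3 = 4
  Iter 2: R1 = 4 + 3 = 7
  Iter 3: R1 = 7 + 3 = 10
  Iter 4: R1 = 10 + 3 = 13
  Iter 5: R1 = 13 + 3 = 16
  Iter 6: R1 = 16 + 3 = 19
  Iter 7: R1 = 19 + 3 = 22
  Iter 8: R1 = 22 + 3 = 25
Final: R1 = 25

25


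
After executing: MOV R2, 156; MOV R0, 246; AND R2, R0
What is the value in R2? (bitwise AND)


Register state trace:
  MOV R2, 156  → R2 = 156 (0b10011100)
  MOV R0, 246  → R0 = 246 (0b11110110)
  AND R2, R0  → R2 = 156 AND 246 = 148 (0b10010100)
Final: R2 = 148

148


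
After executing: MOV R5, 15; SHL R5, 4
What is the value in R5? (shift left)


Register state trace:
  MOV R5, 15  → R5 = 15
  SHL R5, 4  → R5 = 15 << 4 = 15 * 2^4 = 240
Final: R5 = 240

240


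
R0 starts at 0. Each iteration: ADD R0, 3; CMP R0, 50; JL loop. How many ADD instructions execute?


Loop trace (R0 starts at 0, target 50, step 3):
  ADD #1: R0 = 0 + 3 = 3  → 3 < 50, loop
  ADD #2: R0 = 3 + 3 = 6  → 6 < 50, loop
  ADD #3: R0 = 6 + 3 = 9  → 9 < 50, loop
  ADD #4: R0 = 9 + 3 = 12  → 12 < 50, loop
  ADD #5: R0 = 12 + 3 = 15  → 15 < 50, loop
  ADD #6: R0 = 15 + 3 = 18  → 18 < 50, loop
  ADD #7: R0 = 18 + 3 = 21  → 21 < 50, loop
  ADD #8: R0 = 21 + 3 = 24  → 24 < 50, loop
  ADD #9: R0 = 24 + 3 = 27  → 27 < 50, loop
  ADD #10: R0 = 27 + 3 = 30  → 30 < 50, loop
  ADD #11: R0 = 30 + 3 = 33  → 33 < 50, loop
  ADD #12: R0 = 33 + 3 = 36  → 36 < 50, loop
  ADD #13: R0 = 36 + 3 = 39  → 39 < 50, loop
  ADD #14: R0 = 39 + 3 = 42  → 42 < 50, loop
  ADD #15: R0 = 42 + 3 = 45  → 45 < 50, loop
  ADD #16: R0 = 45 + 3 = 48  → 48 < 50, loop
  ADD #17: R0 = 48 + 3 = 51  → 51 >= 50, exit
Total ADD instructions: 17

17


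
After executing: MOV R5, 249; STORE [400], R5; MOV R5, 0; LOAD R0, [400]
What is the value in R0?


Register and memory trace:
  MOV R5, 249  → R5 = 249
  STORE [400], R5  → mem[400] = 249
  MOV R5, 0  → R5 = 0
  LOAD R0, [400]  → R0 = mem[400] = 249
Final: R0 = 249

249


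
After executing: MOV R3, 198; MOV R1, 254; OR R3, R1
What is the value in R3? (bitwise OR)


Register state trace:
  MOV R3, 198  → R3 = 198 (0b11000110)
  MOV R1, 254  → R1 = 254 (0b11111110)
  OR R3, R1   → R3 = 198 OR 254 = 254 (0b11111110)
Final: R3 = 254

254


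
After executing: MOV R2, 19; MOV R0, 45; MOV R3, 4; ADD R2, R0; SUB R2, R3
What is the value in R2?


Register state trace:
  MOV R2, 19  → R2 = 19
  MOV R0, 45  → R0 = 45
  MOV R3, 4  → R3 = 4
  ADD R2, R0  → R2 = 19 + 45 = 64
  SUB R2, R3  → R2 = 64 - 4 = 60
Final: R2 = 60

60


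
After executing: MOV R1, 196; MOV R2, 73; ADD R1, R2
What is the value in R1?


Register state trace:
  MOV R1, 196  → R1 = 196
  MOV R2, 73  → R2 = 73
  ADD R1, R2  → R1 = 196 + 73 = 269
Final: R1 = 269

269


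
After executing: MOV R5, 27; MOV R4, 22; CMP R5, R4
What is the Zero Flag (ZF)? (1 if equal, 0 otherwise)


Register state trace:
  MOV R5, 27  → R5 = 27
  MOV R4, 22  → R4 = 22
  CMP R5, R4  → computes 27 - 22 = 5
  Result is nonzero, so values are not equal
ZF = 0

0


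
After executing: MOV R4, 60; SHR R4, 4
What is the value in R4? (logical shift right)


Register state trace:
  MOV R4, 60  → R4 = 60
  SHR R4, 4  → R4 = 60 >> 4 = 60 // 2^4 = 3
Final: R4 = 3

3
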